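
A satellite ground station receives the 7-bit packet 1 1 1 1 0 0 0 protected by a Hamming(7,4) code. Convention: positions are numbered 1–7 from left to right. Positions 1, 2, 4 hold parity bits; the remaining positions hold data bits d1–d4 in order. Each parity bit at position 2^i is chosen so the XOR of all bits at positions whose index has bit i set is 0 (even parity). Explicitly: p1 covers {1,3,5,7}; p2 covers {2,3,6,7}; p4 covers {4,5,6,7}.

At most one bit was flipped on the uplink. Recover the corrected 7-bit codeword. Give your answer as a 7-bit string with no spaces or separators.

s1 (pos 1,3,5,7): 1⊕1⊕0⊕0 = 0
s2 (pos 2,3,6,7): 1⊕1⊕0⊕0 = 0
s4 (pos 4,5,6,7): 1⊕0⊕0⊕0 = 1
Syndrome s4…s1 = 100 → error at position 4.
Flip position 4: 1111000 → 1110000

1110000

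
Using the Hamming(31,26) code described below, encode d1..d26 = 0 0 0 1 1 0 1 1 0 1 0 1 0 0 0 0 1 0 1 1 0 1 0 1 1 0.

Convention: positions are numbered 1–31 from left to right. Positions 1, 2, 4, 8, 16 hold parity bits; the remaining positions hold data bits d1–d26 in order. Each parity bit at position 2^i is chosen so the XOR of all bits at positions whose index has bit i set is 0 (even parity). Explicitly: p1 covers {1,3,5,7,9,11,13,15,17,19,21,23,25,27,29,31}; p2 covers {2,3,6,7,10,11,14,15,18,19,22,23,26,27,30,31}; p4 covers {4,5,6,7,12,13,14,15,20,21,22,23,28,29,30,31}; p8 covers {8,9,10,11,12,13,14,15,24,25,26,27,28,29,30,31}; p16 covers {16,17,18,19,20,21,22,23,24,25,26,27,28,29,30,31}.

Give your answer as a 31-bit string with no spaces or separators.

1000001110110101100001011010110

Place data at non-parity positions: p1 p2 0 p4 0 0 1 p8 1 0 1 1 0 1 0 p16 1 0 0 0 0 1 0 1 1 0 1 0 1 1 0
p1 (pos 1,3,5,7,9,11,13,15,17,19,21,23,25,27,29,31): XOR of data positions = 0⊕0⊕1⊕1⊕1⊕0⊕0⊕1⊕0⊕0⊕0⊕1⊕1⊕1⊕0 = 1
p2 (pos 2,3,6,7,10,11,14,15,18,19,22,23,26,27,30,31): XOR of data positions = 0⊕0⊕1⊕0⊕1⊕1⊕0⊕0⊕0⊕1⊕0⊕0⊕1⊕1⊕0 = 0
p4 (pos 4,5,6,7,12,13,14,15,20,21,22,23,28,29,30,31): XOR of data positions = 0⊕0⊕1⊕1⊕0⊕1⊕0⊕0⊕0⊕1⊕0⊕0⊕1⊕1⊕0 = 0
p8 (pos 8,9,10,11,12,13,14,15,24,25,26,27,28,29,30,31): XOR of data positions = 1⊕0⊕1⊕1⊕0⊕1⊕0⊕1⊕1⊕0⊕1⊕0⊕1⊕1⊕0 = 1
p16 (pos 16,17,18,19,20,21,22,23,24,25,26,27,28,29,30,31): XOR of data positions = 1⊕0⊕0⊕0⊕0⊕1⊕0⊕1⊕1⊕0⊕1⊕0⊕1⊕1⊕0 = 1
Codeword: 1000001110110101100001011010110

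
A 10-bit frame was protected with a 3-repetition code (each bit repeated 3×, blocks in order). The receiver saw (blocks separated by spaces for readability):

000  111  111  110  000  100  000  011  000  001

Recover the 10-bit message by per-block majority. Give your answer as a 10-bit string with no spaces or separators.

0111000100

Block 1 (000): 0 ones → 0
Block 2 (111): 3 ones → 1
Block 3 (111): 3 ones → 1
Block 4 (110): 2 ones → 1
Block 5 (000): 0 ones → 0
Block 6 (100): 1 one → 0
Block 7 (000): 0 ones → 0
Block 8 (011): 2 ones → 1
Block 9 (000): 0 ones → 0
Block 10 (001): 1 one → 0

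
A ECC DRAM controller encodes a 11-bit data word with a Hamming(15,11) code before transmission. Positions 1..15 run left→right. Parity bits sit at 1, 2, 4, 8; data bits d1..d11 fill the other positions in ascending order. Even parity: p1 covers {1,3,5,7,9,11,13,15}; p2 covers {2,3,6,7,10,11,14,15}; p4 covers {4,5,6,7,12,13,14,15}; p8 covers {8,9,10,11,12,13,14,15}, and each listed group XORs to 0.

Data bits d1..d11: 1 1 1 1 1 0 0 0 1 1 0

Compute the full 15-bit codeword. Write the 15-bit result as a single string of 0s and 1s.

Place data at non-parity positions: p1 p2 1 p4 1 1 1 p8 1 0 0 0 1 1 0
p1 (pos 1,3,5,7,9,11,13,15): XOR of data positions = 1⊕1⊕1⊕1⊕0⊕1⊕0 = 1
p2 (pos 2,3,6,7,10,11,14,15): XOR of data positions = 1⊕1⊕1⊕0⊕0⊕1⊕0 = 0
p4 (pos 4,5,6,7,12,13,14,15): XOR of data positions = 1⊕1⊕1⊕0⊕1⊕1⊕0 = 1
p8 (pos 8,9,10,11,12,13,14,15): XOR of data positions = 1⊕0⊕0⊕0⊕1⊕1⊕0 = 1
Codeword: 101111111000110

101111111000110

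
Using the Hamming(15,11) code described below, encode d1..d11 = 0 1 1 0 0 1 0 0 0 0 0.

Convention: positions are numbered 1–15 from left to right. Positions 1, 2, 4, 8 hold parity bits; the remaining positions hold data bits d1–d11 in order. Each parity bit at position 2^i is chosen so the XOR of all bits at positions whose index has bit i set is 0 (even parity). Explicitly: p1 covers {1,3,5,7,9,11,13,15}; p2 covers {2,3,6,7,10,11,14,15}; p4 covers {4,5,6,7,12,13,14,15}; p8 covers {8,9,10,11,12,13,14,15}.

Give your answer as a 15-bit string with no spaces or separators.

Place data at non-parity positions: p1 p2 0 p4 1 1 0 p8 0 1 0 0 0 0 0
p1 (pos 1,3,5,7,9,11,13,15): XOR of data positions = 0⊕1⊕0⊕0⊕0⊕0⊕0 = 1
p2 (pos 2,3,6,7,10,11,14,15): XOR of data positions = 0⊕1⊕0⊕1⊕0⊕0⊕0 = 0
p4 (pos 4,5,6,7,12,13,14,15): XOR of data positions = 1⊕1⊕0⊕0⊕0⊕0⊕0 = 0
p8 (pos 8,9,10,11,12,13,14,15): XOR of data positions = 0⊕1⊕0⊕0⊕0⊕0⊕0 = 1
Codeword: 100011010100000

100011010100000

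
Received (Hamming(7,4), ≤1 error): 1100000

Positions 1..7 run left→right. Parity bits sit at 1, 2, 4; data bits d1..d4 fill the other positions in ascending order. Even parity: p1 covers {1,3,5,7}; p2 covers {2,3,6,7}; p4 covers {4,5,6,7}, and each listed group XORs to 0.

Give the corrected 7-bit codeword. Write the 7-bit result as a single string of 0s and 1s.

1110000

s1 (pos 1,3,5,7): 1⊕0⊕0⊕0 = 1
s2 (pos 2,3,6,7): 1⊕0⊕0⊕0 = 1
s4 (pos 4,5,6,7): 0⊕0⊕0⊕0 = 0
Syndrome s4…s1 = 011 → error at position 3.
Flip position 3: 1100000 → 1110000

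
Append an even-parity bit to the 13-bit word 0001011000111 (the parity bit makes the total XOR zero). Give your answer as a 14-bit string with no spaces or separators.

00010110001110

XOR of the 13 data bits: 0⊕0⊕0⊕1⊕0⊕1⊕1⊕0⊕0⊕0⊕1⊕1⊕1 = 0
Parity bit = 0 (so all 14 bits XOR to 0).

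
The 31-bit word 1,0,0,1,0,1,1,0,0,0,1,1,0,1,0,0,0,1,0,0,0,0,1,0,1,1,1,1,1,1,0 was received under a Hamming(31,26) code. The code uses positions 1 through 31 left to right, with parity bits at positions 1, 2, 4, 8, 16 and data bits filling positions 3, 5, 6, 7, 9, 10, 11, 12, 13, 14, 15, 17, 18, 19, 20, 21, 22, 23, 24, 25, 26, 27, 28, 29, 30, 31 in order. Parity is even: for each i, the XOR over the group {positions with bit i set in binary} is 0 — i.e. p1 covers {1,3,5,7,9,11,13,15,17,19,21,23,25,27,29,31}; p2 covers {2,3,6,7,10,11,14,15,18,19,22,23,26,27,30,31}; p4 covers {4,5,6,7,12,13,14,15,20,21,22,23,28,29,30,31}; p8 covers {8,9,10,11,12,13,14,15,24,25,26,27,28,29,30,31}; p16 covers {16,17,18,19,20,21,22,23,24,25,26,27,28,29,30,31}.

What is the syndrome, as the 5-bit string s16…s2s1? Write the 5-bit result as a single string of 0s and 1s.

01111

s1 (pos 1,3,5,7,9,11,13,15,17,19,21,23,25,27,29,31): 1⊕0⊕0⊕1⊕0⊕1⊕0⊕0⊕0⊕0⊕0⊕1⊕1⊕1⊕1⊕0 = 1
s2 (pos 2,3,6,7,10,11,14,15,18,19,22,23,26,27,30,31): 0⊕0⊕1⊕1⊕0⊕1⊕1⊕0⊕1⊕0⊕0⊕1⊕1⊕1⊕1⊕0 = 1
s4 (pos 4,5,6,7,12,13,14,15,20,21,22,23,28,29,30,31): 1⊕0⊕1⊕1⊕1⊕0⊕1⊕0⊕0⊕0⊕0⊕1⊕1⊕1⊕1⊕0 = 1
s8 (pos 8,9,10,11,12,13,14,15,24,25,26,27,28,29,30,31): 0⊕0⊕0⊕1⊕1⊕0⊕1⊕0⊕0⊕1⊕1⊕1⊕1⊕1⊕1⊕0 = 1
s16 (pos 16,17,18,19,20,21,22,23,24,25,26,27,28,29,30,31): 0⊕0⊕1⊕0⊕0⊕0⊕0⊕1⊕0⊕1⊕1⊕1⊕1⊕1⊕1⊕0 = 0
Syndrome s16…s1 = 01111 → error at position 15.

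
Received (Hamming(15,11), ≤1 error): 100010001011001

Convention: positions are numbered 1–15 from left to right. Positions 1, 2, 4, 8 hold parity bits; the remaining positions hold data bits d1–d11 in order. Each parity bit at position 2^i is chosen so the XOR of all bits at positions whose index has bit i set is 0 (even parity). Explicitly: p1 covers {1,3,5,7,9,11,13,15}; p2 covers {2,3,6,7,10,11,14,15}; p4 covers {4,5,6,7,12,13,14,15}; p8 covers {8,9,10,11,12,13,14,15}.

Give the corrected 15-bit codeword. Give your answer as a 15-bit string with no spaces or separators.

s1 (pos 1,3,5,7,9,11,13,15): 1⊕0⊕1⊕0⊕1⊕1⊕0⊕1 = 1
s2 (pos 2,3,6,7,10,11,14,15): 0⊕0⊕0⊕0⊕0⊕1⊕0⊕1 = 0
s4 (pos 4,5,6,7,12,13,14,15): 0⊕1⊕0⊕0⊕1⊕0⊕0⊕1 = 1
s8 (pos 8,9,10,11,12,13,14,15): 0⊕1⊕0⊕1⊕1⊕0⊕0⊕1 = 0
Syndrome s8…s1 = 0101 → error at position 5.
Flip position 5: 100010001011001 → 100000001011001

100000001011001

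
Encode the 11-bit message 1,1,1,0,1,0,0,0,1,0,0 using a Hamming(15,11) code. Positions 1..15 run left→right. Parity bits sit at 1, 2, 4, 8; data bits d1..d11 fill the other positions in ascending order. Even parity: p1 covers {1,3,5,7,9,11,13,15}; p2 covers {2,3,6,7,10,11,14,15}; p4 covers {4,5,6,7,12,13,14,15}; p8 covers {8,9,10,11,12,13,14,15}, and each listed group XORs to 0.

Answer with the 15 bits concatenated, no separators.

Place data at non-parity positions: p1 p2 1 p4 1 1 0 p8 1 0 0 0 1 0 0
p1 (pos 1,3,5,7,9,11,13,15): XOR of data positions = 1⊕1⊕0⊕1⊕0⊕1⊕0 = 0
p2 (pos 2,3,6,7,10,11,14,15): XOR of data positions = 1⊕1⊕0⊕0⊕0⊕0⊕0 = 0
p4 (pos 4,5,6,7,12,13,14,15): XOR of data positions = 1⊕1⊕0⊕0⊕1⊕0⊕0 = 1
p8 (pos 8,9,10,11,12,13,14,15): XOR of data positions = 1⊕0⊕0⊕0⊕1⊕0⊕0 = 0
Codeword: 001111001000100

001111001000100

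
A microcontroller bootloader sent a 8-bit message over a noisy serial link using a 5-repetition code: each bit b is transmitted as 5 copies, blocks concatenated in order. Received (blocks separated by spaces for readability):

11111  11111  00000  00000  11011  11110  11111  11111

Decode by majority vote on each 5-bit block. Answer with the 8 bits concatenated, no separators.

Block 1 (11111): 5 ones → 1
Block 2 (11111): 5 ones → 1
Block 3 (00000): 0 ones → 0
Block 4 (00000): 0 ones → 0
Block 5 (11011): 4 ones → 1
Block 6 (11110): 4 ones → 1
Block 7 (11111): 5 ones → 1
Block 8 (11111): 5 ones → 1

11001111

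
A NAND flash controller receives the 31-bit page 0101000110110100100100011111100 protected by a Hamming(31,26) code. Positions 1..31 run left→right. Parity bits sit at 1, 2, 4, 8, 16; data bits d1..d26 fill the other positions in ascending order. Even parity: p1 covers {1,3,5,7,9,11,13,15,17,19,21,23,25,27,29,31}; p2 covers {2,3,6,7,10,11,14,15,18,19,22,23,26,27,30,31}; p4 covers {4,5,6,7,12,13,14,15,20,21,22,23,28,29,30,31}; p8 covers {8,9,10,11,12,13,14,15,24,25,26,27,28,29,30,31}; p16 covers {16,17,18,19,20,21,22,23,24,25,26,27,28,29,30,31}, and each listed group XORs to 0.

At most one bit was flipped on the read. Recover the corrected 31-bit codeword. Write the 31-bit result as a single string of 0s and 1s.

s1 (pos 1,3,5,7,9,11,13,15,17,19,21,23,25,27,29,31): 0⊕0⊕0⊕0⊕1⊕1⊕0⊕0⊕1⊕0⊕0⊕0⊕1⊕1⊕1⊕0 = 0
s2 (pos 2,3,6,7,10,11,14,15,18,19,22,23,26,27,30,31): 1⊕0⊕0⊕0⊕0⊕1⊕1⊕0⊕0⊕0⊕0⊕0⊕1⊕1⊕0⊕0 = 1
s4 (pos 4,5,6,7,12,13,14,15,20,21,22,23,28,29,30,31): 1⊕0⊕0⊕0⊕1⊕0⊕1⊕0⊕1⊕0⊕0⊕0⊕1⊕1⊕0⊕0 = 0
s8 (pos 8,9,10,11,12,13,14,15,24,25,26,27,28,29,30,31): 1⊕1⊕0⊕1⊕1⊕0⊕1⊕0⊕1⊕1⊕1⊕1⊕1⊕1⊕0⊕0 = 1
s16 (pos 16,17,18,19,20,21,22,23,24,25,26,27,28,29,30,31): 0⊕1⊕0⊕0⊕1⊕0⊕0⊕0⊕1⊕1⊕1⊕1⊕1⊕1⊕0⊕0 = 0
Syndrome s16…s1 = 01010 → error at position 10.
Flip position 10: 0101000110110100100100011111100 → 0101000111110100100100011111100

0101000111110100100100011111100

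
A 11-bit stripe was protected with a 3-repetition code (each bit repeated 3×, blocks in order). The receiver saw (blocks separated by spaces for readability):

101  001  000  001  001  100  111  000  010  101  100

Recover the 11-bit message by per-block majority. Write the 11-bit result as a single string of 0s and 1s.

10000010010

Block 1 (101): 2 ones → 1
Block 2 (001): 1 one → 0
Block 3 (000): 0 ones → 0
Block 4 (001): 1 one → 0
Block 5 (001): 1 one → 0
Block 6 (100): 1 one → 0
Block 7 (111): 3 ones → 1
Block 8 (000): 0 ones → 0
Block 9 (010): 1 one → 0
Block 10 (101): 2 ones → 1
Block 11 (100): 1 one → 0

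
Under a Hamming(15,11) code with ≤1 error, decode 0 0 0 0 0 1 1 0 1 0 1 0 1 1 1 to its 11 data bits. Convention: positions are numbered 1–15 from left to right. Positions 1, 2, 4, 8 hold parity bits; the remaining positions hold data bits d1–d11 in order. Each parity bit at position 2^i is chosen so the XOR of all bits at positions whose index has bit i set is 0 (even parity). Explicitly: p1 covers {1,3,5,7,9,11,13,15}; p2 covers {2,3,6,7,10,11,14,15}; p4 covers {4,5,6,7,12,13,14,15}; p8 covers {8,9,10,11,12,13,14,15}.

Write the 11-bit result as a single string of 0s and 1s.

s1 (pos 1,3,5,7,9,11,13,15): 0⊕0⊕0⊕1⊕1⊕1⊕1⊕1 = 1
s2 (pos 2,3,6,7,10,11,14,15): 0⊕0⊕1⊕1⊕0⊕1⊕1⊕1 = 1
s4 (pos 4,5,6,7,12,13,14,15): 0⊕0⊕1⊕1⊕0⊕1⊕1⊕1 = 1
s8 (pos 8,9,10,11,12,13,14,15): 0⊕1⊕0⊕1⊕0⊕1⊕1⊕1 = 1
Syndrome s8…s1 = 1111 → error at position 15.
Flip position 15: 000001101010111 → 000001101010110
Read data bits from positions 3,5,6,7,9,10,11,12,13,14,15: 00111010110

00111010110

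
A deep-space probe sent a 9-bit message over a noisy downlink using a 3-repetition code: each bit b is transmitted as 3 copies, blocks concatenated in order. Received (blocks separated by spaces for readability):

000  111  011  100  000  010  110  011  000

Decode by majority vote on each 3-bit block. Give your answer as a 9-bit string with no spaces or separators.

Block 1 (000): 0 ones → 0
Block 2 (111): 3 ones → 1
Block 3 (011): 2 ones → 1
Block 4 (100): 1 one → 0
Block 5 (000): 0 ones → 0
Block 6 (010): 1 one → 0
Block 7 (110): 2 ones → 1
Block 8 (011): 2 ones → 1
Block 9 (000): 0 ones → 0

011000110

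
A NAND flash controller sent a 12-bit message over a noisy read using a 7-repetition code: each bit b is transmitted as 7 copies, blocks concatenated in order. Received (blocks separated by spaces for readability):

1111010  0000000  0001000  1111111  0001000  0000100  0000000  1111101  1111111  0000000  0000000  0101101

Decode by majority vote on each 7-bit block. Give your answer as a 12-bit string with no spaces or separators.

Block 1 (1111010): 5 ones → 1
Block 2 (0000000): 0 ones → 0
Block 3 (0001000): 1 one → 0
Block 4 (1111111): 7 ones → 1
Block 5 (0001000): 1 one → 0
Block 6 (0000100): 1 one → 0
Block 7 (0000000): 0 ones → 0
Block 8 (1111101): 6 ones → 1
Block 9 (1111111): 7 ones → 1
Block 10 (0000000): 0 ones → 0
Block 11 (0000000): 0 ones → 0
Block 12 (0101101): 4 ones → 1

100100011001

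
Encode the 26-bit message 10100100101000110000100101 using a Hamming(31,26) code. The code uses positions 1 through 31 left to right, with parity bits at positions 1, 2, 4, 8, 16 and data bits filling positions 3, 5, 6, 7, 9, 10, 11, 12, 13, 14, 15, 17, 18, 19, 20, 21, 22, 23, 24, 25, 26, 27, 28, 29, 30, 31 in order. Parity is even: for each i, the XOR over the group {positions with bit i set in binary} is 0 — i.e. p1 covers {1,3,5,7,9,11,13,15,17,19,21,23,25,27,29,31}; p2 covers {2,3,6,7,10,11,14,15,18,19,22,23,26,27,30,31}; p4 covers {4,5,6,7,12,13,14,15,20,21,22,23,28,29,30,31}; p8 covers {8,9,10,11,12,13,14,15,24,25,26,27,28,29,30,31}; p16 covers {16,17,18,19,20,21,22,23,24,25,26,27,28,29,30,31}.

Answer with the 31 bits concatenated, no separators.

0011010001001011000110000100101

Place data at non-parity positions: p1 p2 1 p4 0 1 0 p8 0 1 0 0 1 0 1 p16 0 0 0 1 1 0 0 0 0 1 0 0 1 0 1
p1 (pos 1,3,5,7,9,11,13,15,17,19,21,23,25,27,29,31): XOR of data positions = 1⊕0⊕0⊕0⊕0⊕1⊕1⊕0⊕0⊕1⊕0⊕0⊕0⊕1⊕1 = 0
p2 (pos 2,3,6,7,10,11,14,15,18,19,22,23,26,27,30,31): XOR of data positions = 1⊕1⊕0⊕1⊕0⊕0⊕1⊕0⊕0⊕0⊕0⊕1⊕0⊕0⊕1 = 0
p4 (pos 4,5,6,7,12,13,14,15,20,21,22,23,28,29,30,31): XOR of data positions = 0⊕1⊕0⊕0⊕1⊕0⊕1⊕1⊕1⊕0⊕0⊕0⊕1⊕0⊕1 = 1
p8 (pos 8,9,10,11,12,13,14,15,24,25,26,27,28,29,30,31): XOR of data positions = 0⊕1⊕0⊕0⊕1⊕0⊕1⊕0⊕0⊕1⊕0⊕0⊕1⊕0⊕1 = 0
p16 (pos 16,17,18,19,20,21,22,23,24,25,26,27,28,29,30,31): XOR of data positions = 0⊕0⊕0⊕1⊕1⊕0⊕0⊕0⊕0⊕1⊕0⊕0⊕1⊕0⊕1 = 1
Codeword: 0011010001001011000110000100101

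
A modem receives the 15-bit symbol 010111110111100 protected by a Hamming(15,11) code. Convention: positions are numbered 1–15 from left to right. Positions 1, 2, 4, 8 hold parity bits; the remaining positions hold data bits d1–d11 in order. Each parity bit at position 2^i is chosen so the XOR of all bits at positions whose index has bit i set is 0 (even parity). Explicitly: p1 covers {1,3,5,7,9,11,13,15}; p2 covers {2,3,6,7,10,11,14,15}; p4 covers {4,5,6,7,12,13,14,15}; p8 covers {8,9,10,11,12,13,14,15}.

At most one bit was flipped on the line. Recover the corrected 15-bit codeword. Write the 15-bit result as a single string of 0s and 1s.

010111110011100

s1 (pos 1,3,5,7,9,11,13,15): 0⊕0⊕1⊕1⊕0⊕1⊕1⊕0 = 0
s2 (pos 2,3,6,7,10,11,14,15): 1⊕0⊕1⊕1⊕1⊕1⊕0⊕0 = 1
s4 (pos 4,5,6,7,12,13,14,15): 1⊕1⊕1⊕1⊕1⊕1⊕0⊕0 = 0
s8 (pos 8,9,10,11,12,13,14,15): 1⊕0⊕1⊕1⊕1⊕1⊕0⊕0 = 1
Syndrome s8…s1 = 1010 → error at position 10.
Flip position 10: 010111110111100 → 010111110011100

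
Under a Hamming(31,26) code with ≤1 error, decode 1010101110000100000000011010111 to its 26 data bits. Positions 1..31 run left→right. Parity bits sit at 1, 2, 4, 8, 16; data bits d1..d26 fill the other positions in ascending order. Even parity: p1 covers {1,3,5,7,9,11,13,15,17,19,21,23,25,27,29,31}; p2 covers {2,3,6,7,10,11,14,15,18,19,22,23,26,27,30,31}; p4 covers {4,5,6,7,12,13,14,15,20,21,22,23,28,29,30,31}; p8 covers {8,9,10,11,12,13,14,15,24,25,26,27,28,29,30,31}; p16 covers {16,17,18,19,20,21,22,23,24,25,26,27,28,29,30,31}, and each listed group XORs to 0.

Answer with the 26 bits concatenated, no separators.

s1 (pos 1,3,5,7,9,11,13,15,17,19,21,23,25,27,29,31): 1⊕1⊕1⊕1⊕1⊕0⊕0⊕0⊕0⊕0⊕0⊕0⊕1⊕1⊕1⊕1 = 1
s2 (pos 2,3,6,7,10,11,14,15,18,19,22,23,26,27,30,31): 0⊕1⊕0⊕1⊕0⊕0⊕1⊕0⊕0⊕0⊕0⊕0⊕0⊕1⊕1⊕1 = 0
s4 (pos 4,5,6,7,12,13,14,15,20,21,22,23,28,29,30,31): 0⊕1⊕0⊕1⊕0⊕0⊕1⊕0⊕0⊕0⊕0⊕0⊕0⊕1⊕1⊕1 = 0
s8 (pos 8,9,10,11,12,13,14,15,24,25,26,27,28,29,30,31): 1⊕1⊕0⊕0⊕0⊕0⊕1⊕0⊕1⊕1⊕0⊕1⊕0⊕1⊕1⊕1 = 1
s16 (pos 16,17,18,19,20,21,22,23,24,25,26,27,28,29,30,31): 0⊕0⊕0⊕0⊕0⊕0⊕0⊕0⊕1⊕1⊕0⊕1⊕0⊕1⊕1⊕1 = 0
Syndrome s16…s1 = 01001 → error at position 9.
Flip position 9: 1010101110000100000000011010111 → 1010101100000100000000011010111
Read data bits from positions 3,5,6,7,9,10,11,12,13,14,15,17,18,19,20,21,22,23,24,25,26,27,28,29,30,31: 11010000010000000011010111

11010000010000000011010111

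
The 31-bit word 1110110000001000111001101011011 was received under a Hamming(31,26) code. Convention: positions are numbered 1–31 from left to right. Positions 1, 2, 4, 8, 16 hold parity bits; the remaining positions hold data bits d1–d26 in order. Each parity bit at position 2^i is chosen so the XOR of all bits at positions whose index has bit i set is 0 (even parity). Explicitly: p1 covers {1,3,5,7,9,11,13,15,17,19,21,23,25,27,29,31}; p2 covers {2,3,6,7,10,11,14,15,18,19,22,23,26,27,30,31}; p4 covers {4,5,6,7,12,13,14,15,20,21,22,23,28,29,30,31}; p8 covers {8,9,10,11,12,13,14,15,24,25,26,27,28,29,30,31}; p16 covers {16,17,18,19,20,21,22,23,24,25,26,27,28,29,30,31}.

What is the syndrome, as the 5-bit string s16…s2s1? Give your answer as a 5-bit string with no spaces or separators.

s1 (pos 1,3,5,7,9,11,13,15,17,19,21,23,25,27,29,31): 1⊕1⊕1⊕0⊕0⊕0⊕1⊕0⊕1⊕1⊕0⊕1⊕1⊕1⊕0⊕1 = 0
s2 (pos 2,3,6,7,10,11,14,15,18,19,22,23,26,27,30,31): 1⊕1⊕1⊕0⊕0⊕0⊕0⊕0⊕1⊕1⊕1⊕1⊕0⊕1⊕1⊕1 = 0
s4 (pos 4,5,6,7,12,13,14,15,20,21,22,23,28,29,30,31): 0⊕1⊕1⊕0⊕0⊕1⊕0⊕0⊕0⊕0⊕1⊕1⊕1⊕0⊕1⊕1 = 0
s8 (pos 8,9,10,11,12,13,14,15,24,25,26,27,28,29,30,31): 0⊕0⊕0⊕0⊕0⊕1⊕0⊕0⊕0⊕1⊕0⊕1⊕1⊕0⊕1⊕1 = 0
s16 (pos 16,17,18,19,20,21,22,23,24,25,26,27,28,29,30,31): 0⊕1⊕1⊕1⊕0⊕0⊕1⊕1⊕0⊕1⊕0⊕1⊕1⊕0⊕1⊕1 = 0
Syndrome s16…s1 = 00000 → no error.

00000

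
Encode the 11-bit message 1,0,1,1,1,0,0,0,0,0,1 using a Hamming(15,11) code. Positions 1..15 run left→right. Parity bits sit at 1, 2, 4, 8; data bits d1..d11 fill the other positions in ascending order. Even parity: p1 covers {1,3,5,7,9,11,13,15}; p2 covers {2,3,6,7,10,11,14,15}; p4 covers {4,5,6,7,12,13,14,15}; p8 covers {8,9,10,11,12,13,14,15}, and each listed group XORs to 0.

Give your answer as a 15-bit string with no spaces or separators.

001101101000001

Place data at non-parity positions: p1 p2 1 p4 0 1 1 p8 1 0 0 0 0 0 1
p1 (pos 1,3,5,7,9,11,13,15): XOR of data positions = 1⊕0⊕1⊕1⊕0⊕0⊕1 = 0
p2 (pos 2,3,6,7,10,11,14,15): XOR of data positions = 1⊕1⊕1⊕0⊕0⊕0⊕1 = 0
p4 (pos 4,5,6,7,12,13,14,15): XOR of data positions = 0⊕1⊕1⊕0⊕0⊕0⊕1 = 1
p8 (pos 8,9,10,11,12,13,14,15): XOR of data positions = 1⊕0⊕0⊕0⊕0⊕0⊕1 = 0
Codeword: 001101101000001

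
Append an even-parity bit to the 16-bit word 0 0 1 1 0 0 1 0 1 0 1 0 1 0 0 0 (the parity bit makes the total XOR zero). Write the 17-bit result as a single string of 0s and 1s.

00110010101010000

XOR of the 16 data bits: 0⊕0⊕1⊕1⊕0⊕0⊕1⊕0⊕1⊕0⊕1⊕0⊕1⊕0⊕0⊕0 = 0
Parity bit = 0 (so all 17 bits XOR to 0).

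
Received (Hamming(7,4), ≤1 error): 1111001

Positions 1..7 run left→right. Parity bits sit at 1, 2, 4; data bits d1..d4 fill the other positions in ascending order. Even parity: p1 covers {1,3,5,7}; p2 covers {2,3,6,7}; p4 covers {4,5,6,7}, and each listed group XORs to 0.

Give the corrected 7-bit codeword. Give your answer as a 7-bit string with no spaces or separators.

s1 (pos 1,3,5,7): 1⊕1⊕0⊕1 = 1
s2 (pos 2,3,6,7): 1⊕1⊕0⊕1 = 1
s4 (pos 4,5,6,7): 1⊕0⊕0⊕1 = 0
Syndrome s4…s1 = 011 → error at position 3.
Flip position 3: 1111001 → 1101001

1101001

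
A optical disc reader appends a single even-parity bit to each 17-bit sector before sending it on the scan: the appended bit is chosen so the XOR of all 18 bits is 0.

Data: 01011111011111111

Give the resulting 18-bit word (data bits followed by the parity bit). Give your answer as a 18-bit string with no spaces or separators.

XOR of the 17 data bits: 0⊕1⊕0⊕1⊕1⊕1⊕1⊕1⊕0⊕1⊕1⊕1⊕1⊕1⊕1⊕1⊕1 = 0
Parity bit = 0 (so all 18 bits XOR to 0).

010111110111111110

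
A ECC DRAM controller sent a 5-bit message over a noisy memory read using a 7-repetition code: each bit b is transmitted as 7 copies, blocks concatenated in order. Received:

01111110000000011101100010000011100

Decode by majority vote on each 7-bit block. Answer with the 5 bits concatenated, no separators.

10100

Block 1 (0111111): 6 ones → 1
Block 2 (0000000): 0 ones → 0
Block 3 (0111011): 5 ones → 1
Block 4 (0001000): 1 one → 0
Block 5 (0011100): 3 ones → 0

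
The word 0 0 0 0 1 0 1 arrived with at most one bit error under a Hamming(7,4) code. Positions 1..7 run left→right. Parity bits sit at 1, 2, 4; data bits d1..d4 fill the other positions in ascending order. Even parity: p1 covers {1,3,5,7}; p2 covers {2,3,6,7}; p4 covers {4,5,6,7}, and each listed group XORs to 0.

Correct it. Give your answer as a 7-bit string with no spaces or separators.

0100101

s1 (pos 1,3,5,7): 0⊕0⊕1⊕1 = 0
s2 (pos 2,3,6,7): 0⊕0⊕0⊕1 = 1
s4 (pos 4,5,6,7): 0⊕1⊕0⊕1 = 0
Syndrome s4…s1 = 010 → error at position 2.
Flip position 2: 0000101 → 0100101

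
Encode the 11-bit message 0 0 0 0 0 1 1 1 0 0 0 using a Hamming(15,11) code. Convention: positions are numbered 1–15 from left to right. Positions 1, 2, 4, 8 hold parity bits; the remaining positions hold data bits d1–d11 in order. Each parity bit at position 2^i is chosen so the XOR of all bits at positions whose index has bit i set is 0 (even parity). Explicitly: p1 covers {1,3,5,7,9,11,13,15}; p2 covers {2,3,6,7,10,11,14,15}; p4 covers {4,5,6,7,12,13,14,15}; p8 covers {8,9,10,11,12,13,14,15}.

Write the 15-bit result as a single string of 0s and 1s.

100100010111000

Place data at non-parity positions: p1 p2 0 p4 0 0 0 p8 0 1 1 1 0 0 0
p1 (pos 1,3,5,7,9,11,13,15): XOR of data positions = 0⊕0⊕0⊕0⊕1⊕0⊕0 = 1
p2 (pos 2,3,6,7,10,11,14,15): XOR of data positions = 0⊕0⊕0⊕1⊕1⊕0⊕0 = 0
p4 (pos 4,5,6,7,12,13,14,15): XOR of data positions = 0⊕0⊕0⊕1⊕0⊕0⊕0 = 1
p8 (pos 8,9,10,11,12,13,14,15): XOR of data positions = 0⊕1⊕1⊕1⊕0⊕0⊕0 = 1
Codeword: 100100010111000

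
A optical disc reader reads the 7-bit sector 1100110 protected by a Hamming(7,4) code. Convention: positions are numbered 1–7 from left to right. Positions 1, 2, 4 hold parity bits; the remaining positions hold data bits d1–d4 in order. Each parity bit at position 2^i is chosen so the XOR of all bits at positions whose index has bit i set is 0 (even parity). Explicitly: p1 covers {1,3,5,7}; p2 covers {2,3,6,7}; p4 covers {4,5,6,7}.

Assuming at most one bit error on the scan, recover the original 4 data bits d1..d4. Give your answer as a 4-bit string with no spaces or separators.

s1 (pos 1,3,5,7): 1⊕0⊕1⊕0 = 0
s2 (pos 2,3,6,7): 1⊕0⊕1⊕0 = 0
s4 (pos 4,5,6,7): 0⊕1⊕1⊕0 = 0
Syndrome s4…s1 = 000 → no error.
Read data bits from positions 3,5,6,7: 0110

0110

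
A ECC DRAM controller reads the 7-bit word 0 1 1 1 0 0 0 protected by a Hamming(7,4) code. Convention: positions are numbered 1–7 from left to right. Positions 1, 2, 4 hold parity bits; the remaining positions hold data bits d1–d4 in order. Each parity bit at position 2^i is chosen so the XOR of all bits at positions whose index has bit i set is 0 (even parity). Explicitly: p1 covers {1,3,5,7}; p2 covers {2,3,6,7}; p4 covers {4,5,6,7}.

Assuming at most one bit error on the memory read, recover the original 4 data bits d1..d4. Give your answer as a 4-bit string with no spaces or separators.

s1 (pos 1,3,5,7): 0⊕1⊕0⊕0 = 1
s2 (pos 2,3,6,7): 1⊕1⊕0⊕0 = 0
s4 (pos 4,5,6,7): 1⊕0⊕0⊕0 = 1
Syndrome s4…s1 = 101 → error at position 5.
Flip position 5: 0111000 → 0111100
Read data bits from positions 3,5,6,7: 1100

1100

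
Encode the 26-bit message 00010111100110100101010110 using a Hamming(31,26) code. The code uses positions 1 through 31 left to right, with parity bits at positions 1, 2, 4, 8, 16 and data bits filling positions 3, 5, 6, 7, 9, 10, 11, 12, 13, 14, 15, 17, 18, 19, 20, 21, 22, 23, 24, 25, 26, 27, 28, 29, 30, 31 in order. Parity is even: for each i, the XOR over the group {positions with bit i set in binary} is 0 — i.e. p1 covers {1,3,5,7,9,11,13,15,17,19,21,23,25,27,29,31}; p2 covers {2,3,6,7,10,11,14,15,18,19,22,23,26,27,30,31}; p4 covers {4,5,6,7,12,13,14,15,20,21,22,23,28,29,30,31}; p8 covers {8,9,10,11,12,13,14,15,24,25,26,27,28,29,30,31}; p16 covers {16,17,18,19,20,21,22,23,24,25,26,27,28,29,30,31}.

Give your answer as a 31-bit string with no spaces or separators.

Place data at non-parity positions: p1 p2 0 p4 0 0 1 p8 0 1 1 1 1 0 0 p16 1 1 0 1 0 0 1 0 1 0 1 0 1 1 0
p1 (pos 1,3,5,7,9,11,13,15,17,19,21,23,25,27,29,31): XOR of data positions = 0⊕0⊕1⊕0⊕1⊕1⊕0⊕1⊕0⊕0⊕1⊕1⊕1⊕1⊕0 = 0
p2 (pos 2,3,6,7,10,11,14,15,18,19,22,23,26,27,30,31): XOR of data positions = 0⊕0⊕1⊕1⊕1⊕0⊕0⊕1⊕0⊕0⊕1⊕0⊕1⊕1⊕0 = 1
p4 (pos 4,5,6,7,12,13,14,15,20,21,22,23,28,29,30,31): XOR of data positions = 0⊕0⊕1⊕1⊕1⊕0⊕0⊕1⊕0⊕0⊕1⊕0⊕1⊕1⊕0 = 1
p8 (pos 8,9,10,11,12,13,14,15,24,25,26,27,28,29,30,31): XOR of data positions = 0⊕1⊕1⊕1⊕1⊕0⊕0⊕0⊕1⊕0⊕1⊕0⊕1⊕1⊕0 = 0
p16 (pos 16,17,18,19,20,21,22,23,24,25,26,27,28,29,30,31): XOR of data positions = 1⊕1⊕0⊕1⊕0⊕0⊕1⊕0⊕1⊕0⊕1⊕0⊕1⊕1⊕0 = 0
Codeword: 0101001001111000110100101010110

0101001001111000110100101010110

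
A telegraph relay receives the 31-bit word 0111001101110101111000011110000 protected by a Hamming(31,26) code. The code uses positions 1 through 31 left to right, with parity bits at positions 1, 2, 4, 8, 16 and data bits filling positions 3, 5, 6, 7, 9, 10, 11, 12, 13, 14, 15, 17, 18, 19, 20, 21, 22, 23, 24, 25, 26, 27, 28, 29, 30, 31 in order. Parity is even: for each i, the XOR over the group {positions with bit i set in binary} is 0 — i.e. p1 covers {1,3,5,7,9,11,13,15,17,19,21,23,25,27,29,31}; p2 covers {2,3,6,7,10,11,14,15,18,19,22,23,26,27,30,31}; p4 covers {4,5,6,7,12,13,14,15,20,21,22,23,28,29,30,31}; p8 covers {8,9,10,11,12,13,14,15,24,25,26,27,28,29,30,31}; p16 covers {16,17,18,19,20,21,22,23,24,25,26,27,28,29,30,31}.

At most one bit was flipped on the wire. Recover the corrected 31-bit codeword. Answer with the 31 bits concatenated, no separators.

s1 (pos 1,3,5,7,9,11,13,15,17,19,21,23,25,27,29,31): 0⊕1⊕0⊕1⊕0⊕1⊕0⊕0⊕1⊕1⊕0⊕0⊕1⊕1⊕0⊕0 = 1
s2 (pos 2,3,6,7,10,11,14,15,18,19,22,23,26,27,30,31): 1⊕1⊕0⊕1⊕1⊕1⊕1⊕0⊕1⊕1⊕0⊕0⊕1⊕1⊕0⊕0 = 0
s4 (pos 4,5,6,7,12,13,14,15,20,21,22,23,28,29,30,31): 1⊕0⊕0⊕1⊕1⊕0⊕1⊕0⊕0⊕0⊕0⊕0⊕0⊕0⊕0⊕0 = 0
s8 (pos 8,9,10,11,12,13,14,15,24,25,26,27,28,29,30,31): 1⊕0⊕1⊕1⊕1⊕0⊕1⊕0⊕1⊕1⊕1⊕1⊕0⊕0⊕0⊕0 = 1
s16 (pos 16,17,18,19,20,21,22,23,24,25,26,27,28,29,30,31): 1⊕1⊕1⊕1⊕0⊕0⊕0⊕0⊕1⊕1⊕1⊕1⊕0⊕0⊕0⊕0 = 0
Syndrome s16…s1 = 01001 → error at position 9.
Flip position 9: 0111001101110101111000011110000 → 0111001111110101111000011110000

0111001111110101111000011110000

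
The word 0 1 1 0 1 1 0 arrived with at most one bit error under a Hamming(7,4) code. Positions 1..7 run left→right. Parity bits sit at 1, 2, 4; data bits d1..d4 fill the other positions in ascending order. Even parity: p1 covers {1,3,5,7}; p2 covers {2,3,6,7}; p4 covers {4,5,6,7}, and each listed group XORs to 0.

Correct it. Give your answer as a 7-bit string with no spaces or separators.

0010110

s1 (pos 1,3,5,7): 0⊕1⊕1⊕0 = 0
s2 (pos 2,3,6,7): 1⊕1⊕1⊕0 = 1
s4 (pos 4,5,6,7): 0⊕1⊕1⊕0 = 0
Syndrome s4…s1 = 010 → error at position 2.
Flip position 2: 0110110 → 0010110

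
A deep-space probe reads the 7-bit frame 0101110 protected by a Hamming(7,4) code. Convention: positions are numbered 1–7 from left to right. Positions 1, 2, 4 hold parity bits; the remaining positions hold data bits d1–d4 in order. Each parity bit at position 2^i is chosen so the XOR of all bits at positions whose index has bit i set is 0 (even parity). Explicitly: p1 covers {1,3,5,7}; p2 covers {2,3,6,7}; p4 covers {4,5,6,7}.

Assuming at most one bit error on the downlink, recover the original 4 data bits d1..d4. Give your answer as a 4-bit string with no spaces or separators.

s1 (pos 1,3,5,7): 0⊕0⊕1⊕0 = 1
s2 (pos 2,3,6,7): 1⊕0⊕1⊕0 = 0
s4 (pos 4,5,6,7): 1⊕1⊕1⊕0 = 1
Syndrome s4…s1 = 101 → error at position 5.
Flip position 5: 0101110 → 0101010
Read data bits from positions 3,5,6,7: 0010

0010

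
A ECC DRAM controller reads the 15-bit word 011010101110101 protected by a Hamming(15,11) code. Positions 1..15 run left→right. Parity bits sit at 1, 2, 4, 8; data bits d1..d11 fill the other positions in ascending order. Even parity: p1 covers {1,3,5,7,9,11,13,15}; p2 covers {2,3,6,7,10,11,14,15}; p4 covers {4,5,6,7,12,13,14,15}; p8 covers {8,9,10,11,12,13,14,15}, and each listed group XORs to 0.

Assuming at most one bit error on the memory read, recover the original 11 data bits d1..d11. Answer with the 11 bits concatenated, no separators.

11010110101

s1 (pos 1,3,5,7,9,11,13,15): 0⊕1⊕1⊕1⊕1⊕1⊕1⊕1 = 1
s2 (pos 2,3,6,7,10,11,14,15): 1⊕1⊕0⊕1⊕1⊕1⊕0⊕1 = 0
s4 (pos 4,5,6,7,12,13,14,15): 0⊕1⊕0⊕1⊕0⊕1⊕0⊕1 = 0
s8 (pos 8,9,10,11,12,13,14,15): 0⊕1⊕1⊕1⊕0⊕1⊕0⊕1 = 1
Syndrome s8…s1 = 1001 → error at position 9.
Flip position 9: 011010101110101 → 011010100110101
Read data bits from positions 3,5,6,7,9,10,11,12,13,14,15: 11010110101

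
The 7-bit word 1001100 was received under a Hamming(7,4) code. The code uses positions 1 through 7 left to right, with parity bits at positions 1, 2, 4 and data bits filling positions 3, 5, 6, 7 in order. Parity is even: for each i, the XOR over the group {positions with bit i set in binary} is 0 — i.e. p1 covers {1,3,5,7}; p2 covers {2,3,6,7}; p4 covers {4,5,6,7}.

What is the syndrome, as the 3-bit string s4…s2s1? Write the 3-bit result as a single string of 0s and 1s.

s1 (pos 1,3,5,7): 1⊕0⊕1⊕0 = 0
s2 (pos 2,3,6,7): 0⊕0⊕0⊕0 = 0
s4 (pos 4,5,6,7): 1⊕1⊕0⊕0 = 0
Syndrome s4…s1 = 000 → no error.

000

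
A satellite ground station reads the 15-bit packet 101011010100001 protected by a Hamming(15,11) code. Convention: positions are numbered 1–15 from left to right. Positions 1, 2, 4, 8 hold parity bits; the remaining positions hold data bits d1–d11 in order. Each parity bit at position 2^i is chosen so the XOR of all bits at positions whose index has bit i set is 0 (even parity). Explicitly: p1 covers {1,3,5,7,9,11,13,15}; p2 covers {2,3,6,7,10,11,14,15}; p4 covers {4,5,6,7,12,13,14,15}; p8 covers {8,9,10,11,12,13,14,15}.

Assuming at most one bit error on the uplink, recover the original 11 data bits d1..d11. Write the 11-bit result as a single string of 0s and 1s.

11100101001

s1 (pos 1,3,5,7,9,11,13,15): 1⊕1⊕1⊕0⊕0⊕0⊕0⊕1 = 0
s2 (pos 2,3,6,7,10,11,14,15): 0⊕1⊕1⊕0⊕1⊕0⊕0⊕1 = 0
s4 (pos 4,5,6,7,12,13,14,15): 0⊕1⊕1⊕0⊕0⊕0⊕0⊕1 = 1
s8 (pos 8,9,10,11,12,13,14,15): 1⊕0⊕1⊕0⊕0⊕0⊕0⊕1 = 1
Syndrome s8…s1 = 1100 → error at position 12.
Flip position 12: 101011010100001 → 101011010101001
Read data bits from positions 3,5,6,7,9,10,11,12,13,14,15: 11100101001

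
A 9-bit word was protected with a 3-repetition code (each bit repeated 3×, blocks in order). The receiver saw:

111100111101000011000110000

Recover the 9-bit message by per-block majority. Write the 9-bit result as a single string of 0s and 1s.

101101010

Block 1 (111): 3 ones → 1
Block 2 (100): 1 one → 0
Block 3 (111): 3 ones → 1
Block 4 (101): 2 ones → 1
Block 5 (000): 0 ones → 0
Block 6 (011): 2 ones → 1
Block 7 (000): 0 ones → 0
Block 8 (110): 2 ones → 1
Block 9 (000): 0 ones → 0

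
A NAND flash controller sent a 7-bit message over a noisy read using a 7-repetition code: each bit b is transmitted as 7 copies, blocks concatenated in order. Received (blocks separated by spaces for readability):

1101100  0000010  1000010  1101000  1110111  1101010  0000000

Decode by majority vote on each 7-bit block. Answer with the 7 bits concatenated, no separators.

1000110

Block 1 (1101100): 4 ones → 1
Block 2 (0000010): 1 one → 0
Block 3 (1000010): 2 ones → 0
Block 4 (1101000): 3 ones → 0
Block 5 (1110111): 6 ones → 1
Block 6 (1101010): 4 ones → 1
Block 7 (0000000): 0 ones → 0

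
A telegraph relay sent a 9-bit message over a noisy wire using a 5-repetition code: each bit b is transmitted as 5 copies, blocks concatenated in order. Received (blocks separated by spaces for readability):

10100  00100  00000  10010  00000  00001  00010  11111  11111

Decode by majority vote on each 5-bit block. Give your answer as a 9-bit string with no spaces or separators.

Block 1 (10100): 2 ones → 0
Block 2 (00100): 1 one → 0
Block 3 (00000): 0 ones → 0
Block 4 (10010): 2 ones → 0
Block 5 (00000): 0 ones → 0
Block 6 (00001): 1 one → 0
Block 7 (00010): 1 one → 0
Block 8 (11111): 5 ones → 1
Block 9 (11111): 5 ones → 1

000000011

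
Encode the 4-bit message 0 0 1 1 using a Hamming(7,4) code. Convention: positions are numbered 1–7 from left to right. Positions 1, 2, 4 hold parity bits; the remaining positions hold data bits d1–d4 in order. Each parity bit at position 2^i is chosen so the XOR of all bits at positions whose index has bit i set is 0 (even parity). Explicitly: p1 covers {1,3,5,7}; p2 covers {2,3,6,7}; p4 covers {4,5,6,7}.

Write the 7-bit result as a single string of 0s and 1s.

1000011

Place data at non-parity positions: p1 p2 0 p4 0 1 1
p1 (pos 1,3,5,7): XOR of data positions = 0⊕0⊕1 = 1
p2 (pos 2,3,6,7): XOR of data positions = 0⊕1⊕1 = 0
p4 (pos 4,5,6,7): XOR of data positions = 0⊕1⊕1 = 0
Codeword: 1000011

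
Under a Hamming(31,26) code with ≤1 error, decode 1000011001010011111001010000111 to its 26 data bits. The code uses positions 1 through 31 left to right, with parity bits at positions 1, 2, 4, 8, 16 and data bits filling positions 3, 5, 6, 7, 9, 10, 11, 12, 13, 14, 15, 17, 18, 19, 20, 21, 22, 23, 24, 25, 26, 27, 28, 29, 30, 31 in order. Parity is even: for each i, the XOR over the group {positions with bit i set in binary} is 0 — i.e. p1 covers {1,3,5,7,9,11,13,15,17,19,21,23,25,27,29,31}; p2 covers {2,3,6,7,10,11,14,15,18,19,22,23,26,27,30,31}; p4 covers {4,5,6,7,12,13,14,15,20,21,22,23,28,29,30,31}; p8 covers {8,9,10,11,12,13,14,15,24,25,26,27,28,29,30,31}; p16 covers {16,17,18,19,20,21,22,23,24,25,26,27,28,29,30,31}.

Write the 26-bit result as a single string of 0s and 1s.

00110101001111001010010111

s1 (pos 1,3,5,7,9,11,13,15,17,19,21,23,25,27,29,31): 1⊕0⊕0⊕1⊕0⊕0⊕0⊕1⊕1⊕1⊕0⊕0⊕0⊕0⊕1⊕1 = 1
s2 (pos 2,3,6,7,10,11,14,15,18,19,22,23,26,27,30,31): 0⊕0⊕1⊕1⊕1⊕0⊕0⊕1⊕1⊕1⊕1⊕0⊕0⊕0⊕1⊕1 = 1
s4 (pos 4,5,6,7,12,13,14,15,20,21,22,23,28,29,30,31): 0⊕0⊕1⊕1⊕1⊕0⊕0⊕1⊕0⊕0⊕1⊕0⊕0⊕1⊕1⊕1 = 0
s8 (pos 8,9,10,11,12,13,14,15,24,25,26,27,28,29,30,31): 0⊕0⊕1⊕0⊕1⊕0⊕0⊕1⊕1⊕0⊕0⊕0⊕0⊕1⊕1⊕1 = 1
s16 (pos 16,17,18,19,20,21,22,23,24,25,26,27,28,29,30,31): 1⊕1⊕1⊕1⊕0⊕0⊕1⊕0⊕1⊕0⊕0⊕0⊕0⊕1⊕1⊕1 = 1
Syndrome s16…s1 = 11011 → error at position 27.
Flip position 27: 1000011001010011111001010000111 → 1000011001010011111001010010111
Read data bits from positions 3,5,6,7,9,10,11,12,13,14,15,17,18,19,20,21,22,23,24,25,26,27,28,29,30,31: 00110101001111001010010111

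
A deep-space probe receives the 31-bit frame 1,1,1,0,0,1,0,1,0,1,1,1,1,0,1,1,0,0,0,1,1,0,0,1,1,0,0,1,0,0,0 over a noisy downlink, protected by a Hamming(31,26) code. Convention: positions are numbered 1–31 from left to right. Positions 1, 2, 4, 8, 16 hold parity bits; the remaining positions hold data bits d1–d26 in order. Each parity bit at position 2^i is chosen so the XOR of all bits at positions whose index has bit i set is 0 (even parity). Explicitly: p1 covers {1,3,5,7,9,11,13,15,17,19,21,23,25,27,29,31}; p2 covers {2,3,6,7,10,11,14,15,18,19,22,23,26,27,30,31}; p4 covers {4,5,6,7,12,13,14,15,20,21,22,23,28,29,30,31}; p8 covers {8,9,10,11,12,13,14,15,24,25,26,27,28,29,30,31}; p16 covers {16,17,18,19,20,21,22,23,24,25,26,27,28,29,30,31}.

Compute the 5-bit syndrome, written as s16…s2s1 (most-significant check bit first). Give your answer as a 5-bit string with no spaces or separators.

01101

s1 (pos 1,3,5,7,9,11,13,15,17,19,21,23,25,27,29,31): 1⊕1⊕0⊕0⊕0⊕1⊕1⊕1⊕0⊕0⊕1⊕0⊕1⊕0⊕0⊕0 = 1
s2 (pos 2,3,6,7,10,11,14,15,18,19,22,23,26,27,30,31): 1⊕1⊕1⊕0⊕1⊕1⊕0⊕1⊕0⊕0⊕0⊕0⊕0⊕0⊕0⊕0 = 0
s4 (pos 4,5,6,7,12,13,14,15,20,21,22,23,28,29,30,31): 0⊕0⊕1⊕0⊕1⊕1⊕0⊕1⊕1⊕1⊕0⊕0⊕1⊕0⊕0⊕0 = 1
s8 (pos 8,9,10,11,12,13,14,15,24,25,26,27,28,29,30,31): 1⊕0⊕1⊕1⊕1⊕1⊕0⊕1⊕1⊕1⊕0⊕0⊕1⊕0⊕0⊕0 = 1
s16 (pos 16,17,18,19,20,21,22,23,24,25,26,27,28,29,30,31): 1⊕0⊕0⊕0⊕1⊕1⊕0⊕0⊕1⊕1⊕0⊕0⊕1⊕0⊕0⊕0 = 0
Syndrome s16…s1 = 01101 → error at position 13.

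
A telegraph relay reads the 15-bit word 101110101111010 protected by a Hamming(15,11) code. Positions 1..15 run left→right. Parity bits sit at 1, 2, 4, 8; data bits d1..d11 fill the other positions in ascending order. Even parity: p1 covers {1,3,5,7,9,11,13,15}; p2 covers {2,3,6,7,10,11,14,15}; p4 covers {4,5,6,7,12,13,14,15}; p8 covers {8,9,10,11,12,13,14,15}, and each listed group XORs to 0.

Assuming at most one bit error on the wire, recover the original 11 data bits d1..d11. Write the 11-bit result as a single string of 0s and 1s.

11011111000

s1 (pos 1,3,5,7,9,11,13,15): 1⊕1⊕1⊕1⊕1⊕1⊕0⊕0 = 0
s2 (pos 2,3,6,7,10,11,14,15): 0⊕1⊕0⊕1⊕1⊕1⊕1⊕0 = 1
s4 (pos 4,5,6,7,12,13,14,15): 1⊕1⊕0⊕1⊕1⊕0⊕1⊕0 = 1
s8 (pos 8,9,10,11,12,13,14,15): 0⊕1⊕1⊕1⊕1⊕0⊕1⊕0 = 1
Syndrome s8…s1 = 1110 → error at position 14.
Flip position 14: 101110101111010 → 101110101111000
Read data bits from positions 3,5,6,7,9,10,11,12,13,14,15: 11011111000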